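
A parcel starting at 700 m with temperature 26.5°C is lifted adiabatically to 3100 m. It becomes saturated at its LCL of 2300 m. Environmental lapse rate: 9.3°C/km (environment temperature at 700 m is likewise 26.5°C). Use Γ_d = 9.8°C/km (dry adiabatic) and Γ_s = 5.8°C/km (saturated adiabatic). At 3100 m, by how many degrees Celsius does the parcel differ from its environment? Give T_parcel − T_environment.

Parcel:
  700 → 2300 m (dry, 9.8°C/km): ΔT = -9.8 × 1.6 = -15.68°C → T = 10.82°C
  2300 → 3100 m (saturated, 5.8°C/km): ΔT = -5.8 × 0.8 = -4.64°C → T = 6.18°C
Environment:
  700 → 3100 m (environment, 9.3°C/km): ΔT = -9.3 × 2.4 = -22.32°C → T = 4.18°C
T_parcel − T_env = 6.18 − 4.18 = +2°C

+2°C (parcel warmer than environment)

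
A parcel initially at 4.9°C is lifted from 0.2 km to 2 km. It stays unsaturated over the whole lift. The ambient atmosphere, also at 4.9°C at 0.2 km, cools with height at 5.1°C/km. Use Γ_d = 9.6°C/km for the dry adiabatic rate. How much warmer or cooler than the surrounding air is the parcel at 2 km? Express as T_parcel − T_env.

-8.1°C (parcel cooler than environment)

Parcel:
  From 200 m to 2000 m (dry): cools by 9.6 × 1.8 = 17.28°C, giving -12.38°C.
Environment:
  From 200 m to 2000 m (environment): cools by 5.1 × 1.8 = 9.18°C, giving -4.28°C.
T_parcel − T_env = -12.38 − (-4.28) = -8.1°C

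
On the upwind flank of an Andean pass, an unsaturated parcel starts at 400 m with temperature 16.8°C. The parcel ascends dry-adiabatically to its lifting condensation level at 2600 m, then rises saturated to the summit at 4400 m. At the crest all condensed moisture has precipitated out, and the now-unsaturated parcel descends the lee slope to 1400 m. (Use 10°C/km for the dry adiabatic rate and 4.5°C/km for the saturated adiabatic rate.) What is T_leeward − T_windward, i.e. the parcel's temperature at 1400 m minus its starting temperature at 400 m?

-0.1°C

Dry to 2600 m: -10 × 2.2 km = -22°C, so T = -5.2°C.
Saturated to 4400 m: -4.5 × 1.8 km = -8.1°C, so T = -13.3°C.
Dry descent to 1400 m: +10 × 3 km = +30°C, so T = 16.7°C.
Net change vs windward start: 16.7 − 16.8 = -0.1°C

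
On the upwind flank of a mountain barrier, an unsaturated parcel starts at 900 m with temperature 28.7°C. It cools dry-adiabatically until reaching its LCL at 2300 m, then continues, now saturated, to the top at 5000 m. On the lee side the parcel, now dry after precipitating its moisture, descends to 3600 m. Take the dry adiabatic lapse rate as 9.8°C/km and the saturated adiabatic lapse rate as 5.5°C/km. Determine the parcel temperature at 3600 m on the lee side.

From 900 m to 2300 m (dry): cools by 9.8 × 1.4 = 13.72°C, giving 14.98°C.
From 2300 m to 5000 m (saturated): cools by 5.5 × 2.7 = 14.85°C, giving 0.13°C.
From 5000 m to 3600 m (dry descent): warms by 9.8 × 1.4 = 13.72°C, giving 13.85°C.

13.85°C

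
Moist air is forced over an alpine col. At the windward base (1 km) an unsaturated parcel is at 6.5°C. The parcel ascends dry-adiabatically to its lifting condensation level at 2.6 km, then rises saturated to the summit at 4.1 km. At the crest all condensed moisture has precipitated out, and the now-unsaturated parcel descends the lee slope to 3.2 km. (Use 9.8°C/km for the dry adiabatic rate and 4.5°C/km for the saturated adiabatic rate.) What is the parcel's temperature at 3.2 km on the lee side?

-7.11°C

1000 → 2600 m (dry, 9.8°C/km): ΔT = -9.8 × 1.6 = -15.68°C → T = -9.18°C
2600 → 4100 m (saturated, 4.5°C/km): ΔT = -4.5 × 1.5 = -6.75°C → T = -15.93°C
4100 → 3200 m (dry descent, 9.8°C/km): ΔT = +9.8 × 0.9 = +8.82°C → T = -7.11°C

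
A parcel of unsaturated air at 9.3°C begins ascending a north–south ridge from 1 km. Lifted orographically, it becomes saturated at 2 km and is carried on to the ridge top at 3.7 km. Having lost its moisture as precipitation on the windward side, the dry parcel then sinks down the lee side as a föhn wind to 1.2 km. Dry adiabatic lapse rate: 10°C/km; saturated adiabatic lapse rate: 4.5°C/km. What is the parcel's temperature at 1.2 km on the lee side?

16.65°C

From 1000 m to 2000 m (dry): cools by 10 × 1 = 10°C, giving -0.7°C.
From 2000 m to 3700 m (saturated): cools by 4.5 × 1.7 = 7.65°C, giving -8.35°C.
From 3700 m to 1200 m (dry descent): warms by 10 × 2.5 = 25°C, giving 16.65°C.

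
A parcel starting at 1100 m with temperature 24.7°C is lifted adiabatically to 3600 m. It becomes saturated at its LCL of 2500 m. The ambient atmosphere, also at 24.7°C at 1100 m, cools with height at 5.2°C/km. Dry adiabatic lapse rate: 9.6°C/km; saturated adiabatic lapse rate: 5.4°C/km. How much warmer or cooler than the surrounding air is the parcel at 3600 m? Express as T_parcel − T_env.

-6.38°C (parcel cooler than environment)

Parcel:
  1100 → 2500 m (dry, 9.6°C/km): ΔT = -9.6 × 1.4 = -13.44°C → T = 11.26°C
  2500 → 3600 m (saturated, 5.4°C/km): ΔT = -5.4 × 1.1 = -5.94°C → T = 5.32°C
Environment:
  1100 → 3600 m (environment, 5.2°C/km): ΔT = -5.2 × 2.5 = -13°C → T = 11.7°C
T_parcel − T_env = 5.32 − 11.7 = -6.38°C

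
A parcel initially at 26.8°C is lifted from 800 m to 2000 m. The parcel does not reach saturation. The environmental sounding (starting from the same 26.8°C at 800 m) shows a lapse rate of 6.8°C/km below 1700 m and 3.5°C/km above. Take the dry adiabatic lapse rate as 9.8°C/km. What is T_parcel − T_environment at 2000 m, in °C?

Parcel:
  From 800 m to 2000 m (dry): cools by 9.8 × 1.2 = 11.76°C, giving 15.04°C.
Environment:
  From 800 m to 1700 m (environment, lower layer): cools by 6.8 × 0.9 = 6.12°C, giving 20.68°C.
  From 1700 m to 2000 m (environment, upper layer): cools by 3.5 × 0.3 = 1.05°C, giving 19.63°C.
T_parcel − T_env = 15.04 − 19.63 = -4.59°C

-4.59°C (parcel cooler than environment)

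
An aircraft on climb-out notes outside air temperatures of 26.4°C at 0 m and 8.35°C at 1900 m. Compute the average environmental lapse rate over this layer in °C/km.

9.5°C/km

Γ = −ΔT/Δz = (26.4 − 8.35) / (1900 − 0) m
  = 18.05°C / 1.9 km = 9.5°C/km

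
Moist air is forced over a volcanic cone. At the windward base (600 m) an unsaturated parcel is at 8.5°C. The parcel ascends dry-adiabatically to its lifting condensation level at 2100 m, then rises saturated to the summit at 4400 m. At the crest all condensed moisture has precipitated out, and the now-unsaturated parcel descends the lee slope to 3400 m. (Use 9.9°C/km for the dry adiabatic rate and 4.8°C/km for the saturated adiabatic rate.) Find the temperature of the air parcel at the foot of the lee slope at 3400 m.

-7.49°C

Dry to 2100 m: -9.9 × 1.5 km = -14.85°C, so T = -6.35°C.
Saturated to 4400 m: -4.8 × 2.3 km = -11.04°C, so T = -17.39°C.
Dry descent to 3400 m: +9.9 × 1 km = +9.9°C, so T = -7.49°C.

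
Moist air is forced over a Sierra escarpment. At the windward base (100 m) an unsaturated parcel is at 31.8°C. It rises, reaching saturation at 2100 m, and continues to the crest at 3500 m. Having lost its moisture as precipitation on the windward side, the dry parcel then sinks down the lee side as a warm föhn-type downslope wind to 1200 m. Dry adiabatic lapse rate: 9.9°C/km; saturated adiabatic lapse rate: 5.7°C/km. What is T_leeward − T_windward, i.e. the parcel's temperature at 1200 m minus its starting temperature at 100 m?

Dry to 2100 m: -9.9 × 2 km = -19.8°C, so T = 12°C.
Saturated to 3500 m: -5.7 × 1.4 km = -7.98°C, so T = 4.02°C.
Dry descent to 1200 m: +9.9 × 2.3 km = +22.77°C, so T = 26.79°C.
Net change vs windward start: 26.79 − 31.8 = -5.01°C

-5.01°C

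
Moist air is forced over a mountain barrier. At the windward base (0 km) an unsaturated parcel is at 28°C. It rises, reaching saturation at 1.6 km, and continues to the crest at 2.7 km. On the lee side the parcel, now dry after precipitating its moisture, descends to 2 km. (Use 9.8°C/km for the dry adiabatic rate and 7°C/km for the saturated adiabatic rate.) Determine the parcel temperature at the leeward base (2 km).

11.48°C

0 → 1600 m (dry, 9.8°C/km): ΔT = -9.8 × 1.6 = -15.68°C → T = 12.32°C
1600 → 2700 m (saturated, 7°C/km): ΔT = -7 × 1.1 = -7.7°C → T = 4.62°C
2700 → 2000 m (dry descent, 9.8°C/km): ΔT = +9.8 × 0.7 = +6.86°C → T = 11.48°C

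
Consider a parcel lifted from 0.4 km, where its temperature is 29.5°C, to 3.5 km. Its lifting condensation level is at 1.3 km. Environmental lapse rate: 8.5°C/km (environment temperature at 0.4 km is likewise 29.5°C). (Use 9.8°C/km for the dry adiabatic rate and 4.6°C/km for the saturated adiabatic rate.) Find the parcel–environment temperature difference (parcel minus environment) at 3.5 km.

Parcel:
  Dry to 1300 m: -9.8 × 0.9 km = -8.82°C, so T = 20.68°C.
  Saturated to 3500 m: -4.6 × 2.2 km = -10.12°C, so T = 10.56°C.
Environment:
  Environment to 3500 m: -8.5 × 3.1 km = -26.35°C, so T = 3.15°C.
T_parcel − T_env = 10.56 − 3.15 = +7.41°C

+7.41°C (parcel warmer than environment)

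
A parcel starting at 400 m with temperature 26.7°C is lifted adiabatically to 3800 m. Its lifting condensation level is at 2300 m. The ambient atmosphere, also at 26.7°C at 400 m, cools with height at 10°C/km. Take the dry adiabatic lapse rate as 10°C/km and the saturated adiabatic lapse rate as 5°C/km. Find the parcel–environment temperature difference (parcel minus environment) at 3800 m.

Parcel:
  Dry to 2300 m: -10 × 1.9 km = -19°C, so T = 7.7°C.
  Saturated to 3800 m: -5 × 1.5 km = -7.5°C, so T = 0.2°C.
Environment:
  Environment to 3800 m: -10 × 3.4 km = -34°C, so T = -7.3°C.
T_parcel − T_env = 0.2 − (-7.3) = +7.5°C

+7.5°C (parcel warmer than environment)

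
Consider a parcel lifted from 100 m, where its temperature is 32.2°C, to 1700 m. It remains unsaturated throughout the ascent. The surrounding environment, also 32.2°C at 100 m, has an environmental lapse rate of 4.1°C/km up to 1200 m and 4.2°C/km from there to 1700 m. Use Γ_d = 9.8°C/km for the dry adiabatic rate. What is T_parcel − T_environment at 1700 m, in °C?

-9.07°C (parcel cooler than environment)

Parcel:
  100 → 1700 m (dry, 9.8°C/km): ΔT = -9.8 × 1.6 = -15.68°C → T = 16.52°C
Environment:
  100 → 1200 m (environment, lower layer, 4.1°C/km): ΔT = -4.1 × 1.1 = -4.51°C → T = 27.69°C
  1200 → 1700 m (environment, upper layer, 4.2°C/km): ΔT = -4.2 × 0.5 = -2.1°C → T = 25.59°C
T_parcel − T_env = 16.52 − 25.59 = -9.07°C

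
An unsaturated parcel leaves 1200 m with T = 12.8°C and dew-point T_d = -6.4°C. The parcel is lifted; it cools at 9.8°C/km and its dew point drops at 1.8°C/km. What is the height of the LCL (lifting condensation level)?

T and T_d converge at 9.8 − 1.8 = 8°C per km
Height above start = (12.8 − (-6.4)) / 8 = 2.4 km
LCL altitude = 1200 m + 2400 m = 3600 m

3600 m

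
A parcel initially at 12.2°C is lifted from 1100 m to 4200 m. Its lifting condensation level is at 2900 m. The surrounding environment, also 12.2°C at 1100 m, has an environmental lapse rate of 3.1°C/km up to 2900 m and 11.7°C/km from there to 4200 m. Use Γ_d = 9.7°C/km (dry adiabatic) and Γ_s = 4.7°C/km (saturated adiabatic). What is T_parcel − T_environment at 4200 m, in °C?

Parcel:
  1100 → 2900 m (dry, 9.7°C/km): ΔT = -9.7 × 1.8 = -17.46°C → T = -5.26°C
  2900 → 4200 m (saturated, 4.7°C/km): ΔT = -4.7 × 1.3 = -6.11°C → T = -11.37°C
Environment:
  1100 → 2900 m (environment, lower layer, 3.1°C/km): ΔT = -3.1 × 1.8 = -5.58°C → T = 6.62°C
  2900 → 4200 m (environment, upper layer, 11.7°C/km): ΔT = -11.7 × 1.3 = -15.21°C → T = -8.59°C
T_parcel − T_env = -11.37 − (-8.59) = -2.78°C

-2.78°C (parcel cooler than environment)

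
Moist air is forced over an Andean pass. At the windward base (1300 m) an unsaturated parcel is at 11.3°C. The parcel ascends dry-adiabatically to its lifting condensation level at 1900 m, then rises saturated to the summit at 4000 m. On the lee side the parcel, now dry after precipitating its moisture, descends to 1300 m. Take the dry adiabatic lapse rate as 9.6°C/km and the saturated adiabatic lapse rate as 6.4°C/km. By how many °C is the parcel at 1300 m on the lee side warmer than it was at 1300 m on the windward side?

+6.72°C

Dry to 1900 m: -9.6 × 0.6 km = -5.76°C, so T = 5.54°C.
Saturated to 4000 m: -6.4 × 2.1 km = -13.44°C, so T = -7.9°C.
Dry descent to 1300 m: +9.6 × 2.7 km = +25.92°C, so T = 18.02°C.
Net change vs windward start: 18.02 − 11.3 = +6.72°C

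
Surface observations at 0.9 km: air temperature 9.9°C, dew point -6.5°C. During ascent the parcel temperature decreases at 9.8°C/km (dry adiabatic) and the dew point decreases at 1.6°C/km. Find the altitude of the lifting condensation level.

T and T_d converge at 9.8 − 1.6 = 8.2°C per km
Height above start = (9.9 − (-6.5)) / 8.2 = 2 km
LCL altitude = 900 m + 2000 m = 2900 m

2.9 km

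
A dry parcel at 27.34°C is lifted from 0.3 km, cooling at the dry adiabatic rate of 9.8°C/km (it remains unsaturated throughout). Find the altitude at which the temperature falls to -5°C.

Height above start = (27.34 − (-5)) / 9.8 = 3.3 km
Altitude = 300 m + 3300 m = 3600 m

3.6 km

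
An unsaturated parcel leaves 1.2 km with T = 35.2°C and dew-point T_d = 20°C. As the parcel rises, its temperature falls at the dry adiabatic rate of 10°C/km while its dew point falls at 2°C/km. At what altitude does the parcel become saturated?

3.1 km

T and T_d converge at 10 − 2 = 8°C per km
Height above start = (35.2 − 20) / 8 = 1.9 km
LCL altitude = 1200 m + 1900 m = 3100 m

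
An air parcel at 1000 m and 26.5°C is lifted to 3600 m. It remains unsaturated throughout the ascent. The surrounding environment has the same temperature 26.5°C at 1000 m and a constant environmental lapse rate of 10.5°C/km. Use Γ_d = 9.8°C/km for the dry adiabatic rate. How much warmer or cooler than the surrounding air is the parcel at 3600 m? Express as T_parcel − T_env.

+1.82°C (parcel warmer than environment)

Parcel:
  1000–3600 m, dry: Δz = 2.6 km ⇒ ΔT = -25.48°C; T = 1.02°C
Environment:
  1000–3600 m, environment: Δz = 2.6 km ⇒ ΔT = -27.3°C; T = -0.8°C
T_parcel − T_env = 1.02 − (-0.8) = +1.82°C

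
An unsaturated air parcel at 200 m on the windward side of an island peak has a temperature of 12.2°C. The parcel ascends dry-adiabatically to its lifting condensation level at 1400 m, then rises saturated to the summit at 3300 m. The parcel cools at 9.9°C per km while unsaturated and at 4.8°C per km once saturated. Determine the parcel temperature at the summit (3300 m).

200–1400 m, dry: Δz = 1.2 km ⇒ ΔT = -11.88°C; T = 0.32°C
1400–3300 m, saturated: Δz = 1.9 km ⇒ ΔT = -9.12°C; T = -8.8°C

-8.8°C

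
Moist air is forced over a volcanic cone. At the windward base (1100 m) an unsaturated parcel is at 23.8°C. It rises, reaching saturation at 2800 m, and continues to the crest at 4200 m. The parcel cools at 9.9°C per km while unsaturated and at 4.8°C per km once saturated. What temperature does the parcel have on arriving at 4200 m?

1100 → 2800 m (dry, 9.9°C/km): ΔT = -9.9 × 1.7 = -16.83°C → T = 6.97°C
2800 → 4200 m (saturated, 4.8°C/km): ΔT = -4.8 × 1.4 = -6.72°C → T = 0.25°C

0.25°C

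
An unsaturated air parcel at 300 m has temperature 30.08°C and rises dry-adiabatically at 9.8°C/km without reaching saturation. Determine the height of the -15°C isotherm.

Height above start = (30.08 − (-15)) / 9.8 = 4.6 km
Altitude = 300 m + 4600 m = 4900 m

4900 m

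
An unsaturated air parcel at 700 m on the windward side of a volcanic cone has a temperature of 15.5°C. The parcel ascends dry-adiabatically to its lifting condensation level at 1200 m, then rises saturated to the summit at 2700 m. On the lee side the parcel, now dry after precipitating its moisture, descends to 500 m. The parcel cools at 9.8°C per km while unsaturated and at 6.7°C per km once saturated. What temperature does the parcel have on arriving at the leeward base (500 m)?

From 700 m to 1200 m (dry): cools by 9.8 × 0.5 = 4.9°C, giving 10.6°C.
From 1200 m to 2700 m (saturated): cools by 6.7 × 1.5 = 10.05°C, giving 0.55°C.
From 2700 m to 500 m (dry descent): warms by 9.8 × 2.2 = 21.56°C, giving 22.11°C.

22.11°C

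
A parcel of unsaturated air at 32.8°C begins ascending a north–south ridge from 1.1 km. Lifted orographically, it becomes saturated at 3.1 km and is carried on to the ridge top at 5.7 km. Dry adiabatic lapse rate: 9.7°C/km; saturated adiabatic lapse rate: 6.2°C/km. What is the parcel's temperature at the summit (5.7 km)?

-2.72°C

Dry to 3100 m: -9.7 × 2 km = -19.4°C, so T = 13.4°C.
Saturated to 5700 m: -6.2 × 2.6 km = -16.12°C, so T = -2.72°C.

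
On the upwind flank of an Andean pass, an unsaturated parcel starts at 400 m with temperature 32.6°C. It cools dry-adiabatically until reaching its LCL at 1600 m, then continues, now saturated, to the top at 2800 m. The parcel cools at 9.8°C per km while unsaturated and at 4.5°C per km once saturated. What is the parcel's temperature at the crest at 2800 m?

Dry to 1600 m: -9.8 × 1.2 km = -11.76°C, so T = 20.84°C.
Saturated to 2800 m: -4.5 × 1.2 km = -5.4°C, so T = 15.44°C.

15.44°C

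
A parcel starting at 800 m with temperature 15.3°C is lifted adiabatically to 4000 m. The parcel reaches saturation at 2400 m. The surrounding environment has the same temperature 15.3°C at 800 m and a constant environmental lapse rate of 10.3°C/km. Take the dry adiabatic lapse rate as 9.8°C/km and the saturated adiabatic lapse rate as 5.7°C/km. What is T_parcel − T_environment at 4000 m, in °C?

Parcel:
  Dry to 2400 m: -9.8 × 1.6 km = -15.68°C, so T = -0.38°C.
  Saturated to 4000 m: -5.7 × 1.6 km = -9.12°C, so T = -9.5°C.
Environment:
  Environment to 4000 m: -10.3 × 3.2 km = -32.96°C, so T = -17.66°C.
T_parcel − T_env = -9.5 − (-17.66) = +8.16°C

+8.16°C (parcel warmer than environment)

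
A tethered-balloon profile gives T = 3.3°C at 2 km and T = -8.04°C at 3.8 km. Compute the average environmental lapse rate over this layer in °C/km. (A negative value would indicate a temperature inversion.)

6.3°C/km

Γ = −ΔT/Δz = (3.3 − (-8.04)) / (3800 − 2000) m
  = 11.34°C / 1.8 km = 6.3°C/km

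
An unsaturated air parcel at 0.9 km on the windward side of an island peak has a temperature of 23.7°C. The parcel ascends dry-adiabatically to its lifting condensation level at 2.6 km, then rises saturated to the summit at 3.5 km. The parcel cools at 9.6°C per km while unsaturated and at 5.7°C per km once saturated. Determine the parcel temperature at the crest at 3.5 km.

2.25°C

Dry to 2600 m: -9.6 × 1.7 km = -16.32°C, so T = 7.38°C.
Saturated to 3500 m: -5.7 × 0.9 km = -5.13°C, so T = 2.25°C.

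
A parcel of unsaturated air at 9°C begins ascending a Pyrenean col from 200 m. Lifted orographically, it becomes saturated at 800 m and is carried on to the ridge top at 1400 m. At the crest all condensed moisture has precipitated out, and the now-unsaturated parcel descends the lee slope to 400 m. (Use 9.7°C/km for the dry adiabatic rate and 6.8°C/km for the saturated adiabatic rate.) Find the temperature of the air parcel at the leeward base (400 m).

200 → 800 m (dry, 9.7°C/km): ΔT = -9.7 × 0.6 = -5.82°C → T = 3.18°C
800 → 1400 m (saturated, 6.8°C/km): ΔT = -6.8 × 0.6 = -4.08°C → T = -0.9°C
1400 → 400 m (dry descent, 9.7°C/km): ΔT = +9.7 × 1 = +9.7°C → T = 8.8°C

8.8°C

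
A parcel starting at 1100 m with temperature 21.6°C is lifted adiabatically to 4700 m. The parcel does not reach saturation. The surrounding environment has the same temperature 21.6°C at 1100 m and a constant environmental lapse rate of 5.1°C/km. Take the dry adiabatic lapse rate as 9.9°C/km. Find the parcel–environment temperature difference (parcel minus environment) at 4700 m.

-17.28°C (parcel cooler than environment)

Parcel:
  From 1100 m to 4700 m (dry): cools by 9.9 × 3.6 = 35.64°C, giving -14.04°C.
Environment:
  From 1100 m to 4700 m (environment): cools by 5.1 × 3.6 = 18.36°C, giving 3.24°C.
T_parcel − T_env = -14.04 − 3.24 = -17.28°C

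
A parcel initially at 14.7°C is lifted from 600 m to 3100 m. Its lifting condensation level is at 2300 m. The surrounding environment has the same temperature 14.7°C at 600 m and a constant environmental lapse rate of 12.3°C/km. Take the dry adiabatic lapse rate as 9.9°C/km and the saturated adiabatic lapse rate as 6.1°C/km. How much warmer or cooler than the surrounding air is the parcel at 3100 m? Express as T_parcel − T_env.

Parcel:
  Dry to 2300 m: -9.9 × 1.7 km = -16.83°C, so T = -2.13°C.
  Saturated to 3100 m: -6.1 × 0.8 km = -4.88°C, so T = -7.01°C.
Environment:
  Environment to 3100 m: -12.3 × 2.5 km = -30.75°C, so T = -16.05°C.
T_parcel − T_env = -7.01 − (-16.05) = +9.04°C

+9.04°C (parcel warmer than environment)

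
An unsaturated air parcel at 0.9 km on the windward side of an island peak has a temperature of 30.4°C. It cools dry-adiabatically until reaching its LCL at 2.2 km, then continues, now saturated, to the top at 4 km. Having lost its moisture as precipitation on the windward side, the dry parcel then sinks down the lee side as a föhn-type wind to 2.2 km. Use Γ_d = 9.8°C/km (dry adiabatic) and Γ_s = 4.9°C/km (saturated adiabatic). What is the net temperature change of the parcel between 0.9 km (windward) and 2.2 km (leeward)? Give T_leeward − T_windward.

From 900 m to 2200 m (dry): cools by 9.8 × 1.3 = 12.74°C, giving 17.66°C.
From 2200 m to 4000 m (saturated): cools by 4.9 × 1.8 = 8.82°C, giving 8.84°C.
From 4000 m to 2200 m (dry descent): warms by 9.8 × 1.8 = 17.64°C, giving 26.48°C.
Net change vs windward start: 26.48 − 30.4 = -3.92°C

-3.92°C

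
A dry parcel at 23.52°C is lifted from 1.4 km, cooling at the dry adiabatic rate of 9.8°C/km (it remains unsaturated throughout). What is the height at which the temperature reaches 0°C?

3.8 km

Height above start = (23.52 − 0) / 9.8 = 2.4 km
Altitude = 1400 m + 2400 m = 3800 m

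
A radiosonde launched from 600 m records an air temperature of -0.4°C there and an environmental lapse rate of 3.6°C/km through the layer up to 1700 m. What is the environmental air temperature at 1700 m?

600–1700 m, environmental: Δz = 1.1 km ⇒ ΔT = -3.96°C; T = -4.36°C

-4.36°C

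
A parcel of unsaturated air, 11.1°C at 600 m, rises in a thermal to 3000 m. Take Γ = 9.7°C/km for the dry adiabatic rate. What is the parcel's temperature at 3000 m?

-12.18°C

600 → 3000 m (dry adiabatic, 9.7°C/km): ΔT = -9.7 × 2.4 = -23.28°C → T = -12.18°C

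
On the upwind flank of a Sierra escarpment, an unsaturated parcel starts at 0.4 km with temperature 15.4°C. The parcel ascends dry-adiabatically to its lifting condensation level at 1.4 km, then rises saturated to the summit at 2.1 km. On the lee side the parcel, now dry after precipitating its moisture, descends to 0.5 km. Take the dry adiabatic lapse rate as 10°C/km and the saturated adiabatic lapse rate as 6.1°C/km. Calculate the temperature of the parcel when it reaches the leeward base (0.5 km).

400–1400 m, dry: Δz = 1 km ⇒ ΔT = -10°C; T = 5.4°C
1400–2100 m, saturated: Δz = 0.7 km ⇒ ΔT = -4.27°C; T = 1.13°C
2100–500 m, dry descent: Δz = 1.6 km ⇒ ΔT = +16°C; T = 17.13°C

17.13°C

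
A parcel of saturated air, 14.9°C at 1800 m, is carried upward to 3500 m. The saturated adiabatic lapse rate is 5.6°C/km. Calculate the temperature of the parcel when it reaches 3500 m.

From 1800 m to 3500 m (saturated adiabatic): cools by 5.6 × 1.7 = 9.52°C, giving 5.38°C.

5.38°C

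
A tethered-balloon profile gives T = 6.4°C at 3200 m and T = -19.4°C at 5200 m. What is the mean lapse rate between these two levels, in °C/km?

Γ = −ΔT/Δz = (6.4 − (-19.4)) / (5200 − 3200) m
  = 25.8°C / 2 km = 12.9°C/km

12.9°C/km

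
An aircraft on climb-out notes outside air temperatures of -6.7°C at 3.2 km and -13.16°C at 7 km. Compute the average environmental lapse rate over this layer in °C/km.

1.7°C/km

Γ = −ΔT/Δz = (-6.7 − (-13.16)) / (7000 − 3200) m
  = 6.46°C / 3.8 km = 1.7°C/km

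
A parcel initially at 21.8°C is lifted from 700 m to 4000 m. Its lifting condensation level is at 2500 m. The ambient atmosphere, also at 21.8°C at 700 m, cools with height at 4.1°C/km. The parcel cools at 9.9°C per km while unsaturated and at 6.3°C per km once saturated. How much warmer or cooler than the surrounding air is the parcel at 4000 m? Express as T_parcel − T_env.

Parcel:
  700 → 2500 m (dry, 9.9°C/km): ΔT = -9.9 × 1.8 = -17.82°C → T = 3.98°C
  2500 → 4000 m (saturated, 6.3°C/km): ΔT = -6.3 × 1.5 = -9.45°C → T = -5.47°C
Environment:
  700 → 4000 m (environment, 4.1°C/km): ΔT = -4.1 × 3.3 = -13.53°C → T = 8.27°C
T_parcel − T_env = -5.47 − 8.27 = -13.74°C

-13.74°C (parcel cooler than environment)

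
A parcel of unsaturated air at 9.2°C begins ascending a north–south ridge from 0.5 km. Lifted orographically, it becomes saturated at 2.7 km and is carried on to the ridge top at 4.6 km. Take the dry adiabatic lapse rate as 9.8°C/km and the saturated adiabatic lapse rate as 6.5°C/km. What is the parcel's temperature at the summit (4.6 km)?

Dry to 2700 m: -9.8 × 2.2 km = -21.56°C, so T = -12.36°C.
Saturated to 4600 m: -6.5 × 1.9 km = -12.35°C, so T = -24.71°C.

-24.71°C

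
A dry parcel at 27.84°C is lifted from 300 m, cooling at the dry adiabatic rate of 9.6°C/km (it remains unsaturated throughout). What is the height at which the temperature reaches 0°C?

3200 m

Height above start = (27.84 − 0) / 9.6 = 2.9 km
Altitude = 300 m + 2900 m = 3200 m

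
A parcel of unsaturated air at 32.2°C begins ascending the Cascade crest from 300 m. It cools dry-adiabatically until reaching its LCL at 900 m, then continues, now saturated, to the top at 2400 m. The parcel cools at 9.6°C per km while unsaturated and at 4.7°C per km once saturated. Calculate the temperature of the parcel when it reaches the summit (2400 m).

From 300 m to 900 m (dry): cools by 9.6 × 0.6 = 5.76°C, giving 26.44°C.
From 900 m to 2400 m (saturated): cools by 4.7 × 1.5 = 7.05°C, giving 19.39°C.

19.39°C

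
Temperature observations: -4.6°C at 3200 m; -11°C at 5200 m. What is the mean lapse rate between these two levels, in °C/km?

3.2°C/km

Γ = −ΔT/Δz = (-4.6 − (-11)) / (5200 − 3200) m
  = 6.4°C / 2 km = 3.2°C/km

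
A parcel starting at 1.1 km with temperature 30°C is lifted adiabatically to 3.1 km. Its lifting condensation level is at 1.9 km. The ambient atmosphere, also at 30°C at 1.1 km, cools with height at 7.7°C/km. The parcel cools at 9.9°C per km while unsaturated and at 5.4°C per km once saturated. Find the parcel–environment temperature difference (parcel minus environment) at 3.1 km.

Parcel:
  From 1100 m to 1900 m (dry): cools by 9.9 × 0.8 = 7.92°C, giving 22.08°C.
  From 1900 m to 3100 m (saturated): cools by 5.4 × 1.2 = 6.48°C, giving 15.6°C.
Environment:
  From 1100 m to 3100 m (environment): cools by 7.7 × 2 = 15.4°C, giving 14.6°C.
T_parcel − T_env = 15.6 − 14.6 = +1°C

+1°C (parcel warmer than environment)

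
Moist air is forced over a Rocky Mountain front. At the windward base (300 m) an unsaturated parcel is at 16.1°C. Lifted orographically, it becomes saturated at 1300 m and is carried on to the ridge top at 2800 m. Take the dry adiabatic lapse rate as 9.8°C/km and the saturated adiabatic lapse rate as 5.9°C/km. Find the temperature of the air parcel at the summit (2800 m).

Dry to 1300 m: -9.8 × 1 km = -9.8°C, so T = 6.3°C.
Saturated to 2800 m: -5.9 × 1.5 km = -8.85°C, so T = -2.55°C.

-2.55°C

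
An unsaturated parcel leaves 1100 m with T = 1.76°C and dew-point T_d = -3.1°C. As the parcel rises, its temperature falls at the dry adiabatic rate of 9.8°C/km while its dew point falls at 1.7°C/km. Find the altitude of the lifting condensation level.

1700 m

T and T_d converge at 9.8 − 1.7 = 8.1°C per km
Height above start = (1.76 − (-3.1)) / 8.1 = 0.6 km
LCL altitude = 1100 m + 600 m = 1700 m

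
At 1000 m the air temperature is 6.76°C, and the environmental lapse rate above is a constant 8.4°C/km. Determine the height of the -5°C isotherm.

Height above start = (6.76 − (-5)) / 8.4 = 1.4 km
Altitude = 1000 m + 1400 m = 2400 m

2400 m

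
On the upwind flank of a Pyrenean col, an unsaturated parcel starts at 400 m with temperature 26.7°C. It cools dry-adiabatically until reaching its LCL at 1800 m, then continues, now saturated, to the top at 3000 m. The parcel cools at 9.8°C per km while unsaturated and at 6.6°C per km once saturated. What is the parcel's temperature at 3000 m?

400–1800 m, dry: Δz = 1.4 km ⇒ ΔT = -13.72°C; T = 12.98°C
1800–3000 m, saturated: Δz = 1.2 km ⇒ ΔT = -7.92°C; T = 5.06°C

5.06°C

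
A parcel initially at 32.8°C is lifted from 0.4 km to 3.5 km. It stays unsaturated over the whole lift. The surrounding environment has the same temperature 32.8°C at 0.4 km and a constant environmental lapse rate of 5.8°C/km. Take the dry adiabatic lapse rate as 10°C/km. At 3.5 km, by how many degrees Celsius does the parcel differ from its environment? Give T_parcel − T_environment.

-13.02°C (parcel cooler than environment)

Parcel:
  Dry to 3500 m: -10 × 3.1 km = -31°C, so T = 1.8°C.
Environment:
  Environment to 3500 m: -5.8 × 3.1 km = -17.98°C, so T = 14.82°C.
T_parcel − T_env = 1.8 − 14.82 = -13.02°C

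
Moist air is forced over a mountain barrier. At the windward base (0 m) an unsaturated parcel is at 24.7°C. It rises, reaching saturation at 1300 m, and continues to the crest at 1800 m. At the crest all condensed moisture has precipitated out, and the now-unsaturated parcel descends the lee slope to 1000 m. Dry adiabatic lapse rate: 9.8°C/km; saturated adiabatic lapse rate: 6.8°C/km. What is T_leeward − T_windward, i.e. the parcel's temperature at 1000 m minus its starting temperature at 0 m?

-8.3°C

0 → 1300 m (dry, 9.8°C/km): ΔT = -9.8 × 1.3 = -12.74°C → T = 11.96°C
1300 → 1800 m (saturated, 6.8°C/km): ΔT = -6.8 × 0.5 = -3.4°C → T = 8.56°C
1800 → 1000 m (dry descent, 9.8°C/km): ΔT = +9.8 × 0.8 = +7.84°C → T = 16.4°C
Net change vs windward start: 16.4 − 24.7 = -8.3°C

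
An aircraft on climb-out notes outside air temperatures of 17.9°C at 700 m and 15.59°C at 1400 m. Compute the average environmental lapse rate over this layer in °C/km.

3.3°C/km

Γ = −ΔT/Δz = (17.9 − 15.59) / (1400 − 700) m
  = 2.31°C / 0.7 km = 3.3°C/km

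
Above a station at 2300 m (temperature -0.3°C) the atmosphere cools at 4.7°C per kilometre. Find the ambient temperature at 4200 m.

2300 → 4200 m (environmental, 4.7°C/km): ΔT = -4.7 × 1.9 = -8.93°C → T = -9.23°C

-9.23°C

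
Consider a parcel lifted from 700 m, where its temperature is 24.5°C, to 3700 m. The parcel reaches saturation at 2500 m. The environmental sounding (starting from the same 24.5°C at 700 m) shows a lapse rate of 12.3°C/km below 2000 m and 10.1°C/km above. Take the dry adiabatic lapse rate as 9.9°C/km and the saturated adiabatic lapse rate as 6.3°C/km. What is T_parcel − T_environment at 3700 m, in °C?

Parcel:
  700 → 2500 m (dry, 9.9°C/km): ΔT = -9.9 × 1.8 = -17.82°C → T = 6.68°C
  2500 → 3700 m (saturated, 6.3°C/km): ΔT = -6.3 × 1.2 = -7.56°C → T = -0.88°C
Environment:
  700 → 2000 m (environment, lower layer, 12.3°C/km): ΔT = -12.3 × 1.3 = -15.99°C → T = 8.51°C
  2000 → 3700 m (environment, upper layer, 10.1°C/km): ΔT = -10.1 × 1.7 = -17.17°C → T = -8.66°C
T_parcel − T_env = -0.88 − (-8.66) = +7.78°C

+7.78°C (parcel warmer than environment)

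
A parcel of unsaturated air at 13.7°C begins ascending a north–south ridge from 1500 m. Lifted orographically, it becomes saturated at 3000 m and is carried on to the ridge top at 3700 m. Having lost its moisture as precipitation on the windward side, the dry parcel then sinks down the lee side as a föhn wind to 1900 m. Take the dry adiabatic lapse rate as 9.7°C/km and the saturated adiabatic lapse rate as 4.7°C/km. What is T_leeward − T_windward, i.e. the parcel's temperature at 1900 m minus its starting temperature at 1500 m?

Dry to 3000 m: -9.7 × 1.5 km = -14.55°C, so T = -0.85°C.
Saturated to 3700 m: -4.7 × 0.7 km = -3.29°C, so T = -4.14°C.
Dry descent to 1900 m: +9.7 × 1.8 km = +17.46°C, so T = 13.32°C.
Net change vs windward start: 13.32 − 13.7 = -0.38°C

-0.38°C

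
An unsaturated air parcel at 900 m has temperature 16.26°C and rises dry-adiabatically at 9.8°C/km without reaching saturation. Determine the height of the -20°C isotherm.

4600 m

Height above start = (16.26 − (-20)) / 9.8 = 3.7 km
Altitude = 900 m + 3700 m = 4600 m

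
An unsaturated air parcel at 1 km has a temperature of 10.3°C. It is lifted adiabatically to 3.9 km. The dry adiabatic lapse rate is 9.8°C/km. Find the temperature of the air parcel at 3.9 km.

1000–3900 m, dry adiabatic: Δz = 2.9 km ⇒ ΔT = -28.42°C; T = -18.12°C

-18.12°C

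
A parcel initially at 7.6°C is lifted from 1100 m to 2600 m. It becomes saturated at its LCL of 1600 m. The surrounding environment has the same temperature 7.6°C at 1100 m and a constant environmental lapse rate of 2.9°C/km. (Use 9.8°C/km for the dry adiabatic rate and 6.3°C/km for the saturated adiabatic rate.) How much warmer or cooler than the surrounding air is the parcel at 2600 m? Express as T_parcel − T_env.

Parcel:
  Dry to 1600 m: -9.8 × 0.5 km = -4.9°C, so T = 2.7°C.
  Saturated to 2600 m: -6.3 × 1 km = -6.3°C, so T = -3.6°C.
Environment:
  Environment to 2600 m: -2.9 × 1.5 km = -4.35°C, so T = 3.25°C.
T_parcel − T_env = -3.6 − 3.25 = -6.85°C

-6.85°C (parcel cooler than environment)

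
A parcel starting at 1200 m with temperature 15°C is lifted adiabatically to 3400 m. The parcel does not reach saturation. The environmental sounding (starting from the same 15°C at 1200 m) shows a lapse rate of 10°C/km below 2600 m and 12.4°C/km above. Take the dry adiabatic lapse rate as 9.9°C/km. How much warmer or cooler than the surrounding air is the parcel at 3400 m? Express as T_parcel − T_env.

+2.14°C (parcel warmer than environment)

Parcel:
  From 1200 m to 3400 m (dry): cools by 9.9 × 2.2 = 21.78°C, giving -6.78°C.
Environment:
  From 1200 m to 2600 m (environment, lower layer): cools by 10 × 1.4 = 14°C, giving 1°C.
  From 2600 m to 3400 m (environment, upper layer): cools by 12.4 × 0.8 = 9.92°C, giving -8.92°C.
T_parcel − T_env = -6.78 − (-8.92) = +2.14°C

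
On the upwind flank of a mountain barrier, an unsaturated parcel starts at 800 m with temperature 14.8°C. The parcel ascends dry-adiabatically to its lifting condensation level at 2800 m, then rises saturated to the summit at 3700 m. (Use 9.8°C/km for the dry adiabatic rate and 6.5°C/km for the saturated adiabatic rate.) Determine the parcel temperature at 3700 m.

-10.65°C

From 800 m to 2800 m (dry): cools by 9.8 × 2 = 19.6°C, giving -4.8°C.
From 2800 m to 3700 m (saturated): cools by 6.5 × 0.9 = 5.85°C, giving -10.65°C.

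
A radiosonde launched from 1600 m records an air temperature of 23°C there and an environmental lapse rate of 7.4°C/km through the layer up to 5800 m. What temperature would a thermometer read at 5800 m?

1600–5800 m, environmental: Δz = 4.2 km ⇒ ΔT = -31.08°C; T = -8.08°C

-8.08°C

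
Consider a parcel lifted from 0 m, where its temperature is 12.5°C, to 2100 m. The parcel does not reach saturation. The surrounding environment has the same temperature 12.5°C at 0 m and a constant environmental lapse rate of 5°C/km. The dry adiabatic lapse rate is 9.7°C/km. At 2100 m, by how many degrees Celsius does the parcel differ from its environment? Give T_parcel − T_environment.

-9.87°C (parcel cooler than environment)

Parcel:
  Dry to 2100 m: -9.7 × 2.1 km = -20.37°C, so T = -7.87°C.
Environment:
  Environment to 2100 m: -5 × 2.1 km = -10.5°C, so T = 2°C.
T_parcel − T_env = -7.87 − 2 = -9.87°C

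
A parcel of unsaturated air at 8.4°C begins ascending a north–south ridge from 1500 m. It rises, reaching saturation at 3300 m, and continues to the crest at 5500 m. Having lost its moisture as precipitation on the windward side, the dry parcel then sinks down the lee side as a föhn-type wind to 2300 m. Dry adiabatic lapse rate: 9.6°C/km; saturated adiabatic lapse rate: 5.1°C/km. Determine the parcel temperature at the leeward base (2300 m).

10.62°C

1500 → 3300 m (dry, 9.6°C/km): ΔT = -9.6 × 1.8 = -17.28°C → T = -8.88°C
3300 → 5500 m (saturated, 5.1°C/km): ΔT = -5.1 × 2.2 = -11.22°C → T = -20.1°C
5500 → 2300 m (dry descent, 9.6°C/km): ΔT = +9.6 × 3.2 = +30.72°C → T = 10.62°C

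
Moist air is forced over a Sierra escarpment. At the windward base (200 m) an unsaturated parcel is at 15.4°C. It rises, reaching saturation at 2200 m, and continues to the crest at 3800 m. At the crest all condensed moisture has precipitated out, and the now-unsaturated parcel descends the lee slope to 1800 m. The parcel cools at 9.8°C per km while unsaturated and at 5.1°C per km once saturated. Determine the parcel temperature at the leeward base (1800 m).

Dry to 2200 m: -9.8 × 2 km = -19.6°C, so T = -4.2°C.
Saturated to 3800 m: -5.1 × 1.6 km = -8.16°C, so T = -12.36°C.
Dry descent to 1800 m: +9.8 × 2 km = +19.6°C, so T = 7.24°C.

7.24°C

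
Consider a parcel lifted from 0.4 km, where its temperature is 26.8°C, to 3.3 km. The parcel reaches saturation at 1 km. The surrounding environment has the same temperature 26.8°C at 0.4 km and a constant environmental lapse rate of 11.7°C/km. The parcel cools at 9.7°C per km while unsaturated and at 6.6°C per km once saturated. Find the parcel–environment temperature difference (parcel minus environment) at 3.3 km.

+12.93°C (parcel warmer than environment)

Parcel:
  400 → 1000 m (dry, 9.7°C/km): ΔT = -9.7 × 0.6 = -5.82°C → T = 20.98°C
  1000 → 3300 m (saturated, 6.6°C/km): ΔT = -6.6 × 2.3 = -15.18°C → T = 5.8°C
Environment:
  400 → 3300 m (environment, 11.7°C/km): ΔT = -11.7 × 2.9 = -33.93°C → T = -7.13°C
T_parcel − T_env = 5.8 − (-7.13) = +12.93°C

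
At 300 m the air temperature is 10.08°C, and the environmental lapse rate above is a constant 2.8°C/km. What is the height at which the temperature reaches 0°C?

3900 m

Height above start = (10.08 − 0) / 2.8 = 3.6 km
Altitude = 300 m + 3600 m = 3900 m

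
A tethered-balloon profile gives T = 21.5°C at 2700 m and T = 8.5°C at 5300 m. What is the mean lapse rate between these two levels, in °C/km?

5°C/km

Γ = −ΔT/Δz = (21.5 − 8.5) / (5300 − 2700) m
  = 13°C / 2.6 km = 5°C/km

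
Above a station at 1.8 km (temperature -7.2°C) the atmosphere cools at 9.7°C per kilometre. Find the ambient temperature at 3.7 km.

1800–3700 m, environmental: Δz = 1.9 km ⇒ ΔT = -18.43°C; T = -25.63°C

-25.63°C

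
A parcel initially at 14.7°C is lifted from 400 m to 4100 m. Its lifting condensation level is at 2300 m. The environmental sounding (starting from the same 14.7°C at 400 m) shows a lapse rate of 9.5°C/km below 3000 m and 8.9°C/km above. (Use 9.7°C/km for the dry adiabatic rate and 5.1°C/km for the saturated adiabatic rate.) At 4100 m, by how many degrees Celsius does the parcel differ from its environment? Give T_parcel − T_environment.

Parcel:
  Dry to 2300 m: -9.7 × 1.9 km = -18.43°C, so T = -3.73°C.
  Saturated to 4100 m: -5.1 × 1.8 km = -9.18°C, so T = -12.91°C.
Environment:
  Environment, lower layer to 3000 m: -9.5 × 2.6 km = -24.7°C, so T = -10°C.
  Environment, upper layer to 4100 m: -8.9 × 1.1 km = -9.79°C, so T = -19.79°C.
T_parcel − T_env = -12.91 − (-19.79) = +6.88°C

+6.88°C (parcel warmer than environment)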